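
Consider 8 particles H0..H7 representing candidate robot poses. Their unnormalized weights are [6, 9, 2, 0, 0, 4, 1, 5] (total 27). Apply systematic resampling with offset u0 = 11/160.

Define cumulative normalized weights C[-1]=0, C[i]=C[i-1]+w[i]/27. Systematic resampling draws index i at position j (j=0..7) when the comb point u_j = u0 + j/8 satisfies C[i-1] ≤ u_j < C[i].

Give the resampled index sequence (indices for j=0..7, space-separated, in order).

0 0 1 1 2 5 7 7

C = [2/9, 5/9, 17/27, 17/27, 17/27, 7/9, 22/27, 1]
j=0: u_0=11/160 ∈ [0, 2/9) → index 0
j=1: u_1=31/160 ∈ [0, 2/9) → index 0
j=2: u_2=51/160 ∈ [2/9, 5/9) → index 1
j=3: u_3=71/160 ∈ [2/9, 5/9) → index 1
j=4: u_4=91/160 ∈ [5/9, 17/27) → index 2
j=5: u_5=111/160 ∈ [17/27, 7/9) → index 5
j=6: u_6=131/160 ∈ [22/27, 1) → index 7
j=7: u_7=151/160 ∈ [22/27, 1) → index 7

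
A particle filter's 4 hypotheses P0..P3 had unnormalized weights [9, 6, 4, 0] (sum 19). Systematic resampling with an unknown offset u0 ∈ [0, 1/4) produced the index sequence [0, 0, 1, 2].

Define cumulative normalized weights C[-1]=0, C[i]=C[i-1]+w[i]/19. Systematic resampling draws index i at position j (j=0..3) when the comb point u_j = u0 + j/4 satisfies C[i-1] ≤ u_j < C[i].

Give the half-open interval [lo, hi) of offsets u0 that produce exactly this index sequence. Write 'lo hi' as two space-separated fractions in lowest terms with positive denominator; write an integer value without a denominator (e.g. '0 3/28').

C = [9/19, 15/19, 1, 1]
j=0 picked index 0: u0 ∈ [0, 9/19)
j=1 picked index 0: u0 ∈ [-1/4, 17/76)
j=2 picked index 1: u0 ∈ [-1/38, 11/38)
j=3 picked index 2: u0 ∈ [3/76, 1/4)
intersection: [3/76, 17/76)

3/76 17/76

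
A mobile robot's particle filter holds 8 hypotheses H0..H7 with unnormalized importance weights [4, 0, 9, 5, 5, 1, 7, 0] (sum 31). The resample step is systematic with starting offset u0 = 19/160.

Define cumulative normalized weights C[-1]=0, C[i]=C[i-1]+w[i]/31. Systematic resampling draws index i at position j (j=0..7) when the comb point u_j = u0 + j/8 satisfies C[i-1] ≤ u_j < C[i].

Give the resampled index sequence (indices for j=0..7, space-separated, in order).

0 2 2 3 4 5 6 6

C = [4/31, 4/31, 13/31, 18/31, 23/31, 24/31, 1, 1]
j=0: u_0=19/160 ∈ [0, 4/31) → index 0
j=1: u_1=39/160 ∈ [4/31, 13/31) → index 2
j=2: u_2=59/160 ∈ [4/31, 13/31) → index 2
j=3: u_3=79/160 ∈ [13/31, 18/31) → index 3
j=4: u_4=99/160 ∈ [18/31, 23/31) → index 4
j=5: u_5=119/160 ∈ [23/31, 24/31) → index 5
j=6: u_6=139/160 ∈ [24/31, 1) → index 6
j=7: u_7=159/160 ∈ [24/31, 1) → index 6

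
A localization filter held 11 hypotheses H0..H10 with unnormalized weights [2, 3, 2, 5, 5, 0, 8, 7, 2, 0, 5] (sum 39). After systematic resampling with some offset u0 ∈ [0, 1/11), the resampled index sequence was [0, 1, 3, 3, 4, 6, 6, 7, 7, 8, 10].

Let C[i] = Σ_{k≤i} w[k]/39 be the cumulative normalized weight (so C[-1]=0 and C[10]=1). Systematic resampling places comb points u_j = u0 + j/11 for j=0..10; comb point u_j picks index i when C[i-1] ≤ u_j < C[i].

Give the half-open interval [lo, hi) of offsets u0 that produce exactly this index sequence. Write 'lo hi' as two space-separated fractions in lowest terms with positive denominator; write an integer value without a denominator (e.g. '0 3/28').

C = [2/39, 5/39, 7/39, 4/13, 17/39, 17/39, 25/39, 32/39, 34/39, 34/39, 1]
j=0 picked index 0: u0 ∈ [0, 2/39)
j=1 picked index 1: u0 ∈ [-17/429, 16/429)
j=2 picked index 3: u0 ∈ [-1/429, 18/143)
j=3 picked index 3: u0 ∈ [-40/429, 5/143)
j=4 picked index 4: u0 ∈ [-8/143, 31/429)
j=5 picked index 6: u0 ∈ [-8/429, 80/429)
j=6 picked index 6: u0 ∈ [-47/429, 41/429)
j=7 picked index 7: u0 ∈ [2/429, 79/429)
j=8 picked index 7: u0 ∈ [-37/429, 40/429)
j=9 picked index 8: u0 ∈ [1/429, 23/429)
j=10 picked index 10: u0 ∈ [-16/429, 1/11)
intersection: [2/429, 5/143)

2/429 5/143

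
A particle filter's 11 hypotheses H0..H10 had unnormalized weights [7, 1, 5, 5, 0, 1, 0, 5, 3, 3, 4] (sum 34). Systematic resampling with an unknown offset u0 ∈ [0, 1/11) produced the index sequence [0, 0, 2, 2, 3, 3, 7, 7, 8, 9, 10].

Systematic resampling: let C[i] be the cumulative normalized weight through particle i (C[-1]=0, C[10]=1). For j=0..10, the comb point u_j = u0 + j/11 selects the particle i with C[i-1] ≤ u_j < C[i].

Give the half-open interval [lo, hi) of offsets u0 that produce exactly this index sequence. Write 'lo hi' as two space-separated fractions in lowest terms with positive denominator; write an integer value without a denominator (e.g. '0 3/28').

10/187 12/187

C = [7/34, 4/17, 13/34, 9/17, 9/17, 19/34, 19/34, 12/17, 27/34, 15/17, 1]
j=0 picked index 0: u0 ∈ [0, 7/34)
j=1 picked index 0: u0 ∈ [-1/11, 43/374)
j=2 picked index 2: u0 ∈ [10/187, 75/374)
j=3 picked index 2: u0 ∈ [-7/187, 41/374)
j=4 picked index 3: u0 ∈ [7/374, 31/187)
j=5 picked index 3: u0 ∈ [-27/374, 14/187)
j=6 picked index 7: u0 ∈ [5/374, 30/187)
j=7 picked index 7: u0 ∈ [-29/374, 13/187)
j=8 picked index 8: u0 ∈ [-4/187, 25/374)
j=9 picked index 9: u0 ∈ [-9/374, 12/187)
j=10 picked index 10: u0 ∈ [-5/187, 1/11)
intersection: [10/187, 12/187)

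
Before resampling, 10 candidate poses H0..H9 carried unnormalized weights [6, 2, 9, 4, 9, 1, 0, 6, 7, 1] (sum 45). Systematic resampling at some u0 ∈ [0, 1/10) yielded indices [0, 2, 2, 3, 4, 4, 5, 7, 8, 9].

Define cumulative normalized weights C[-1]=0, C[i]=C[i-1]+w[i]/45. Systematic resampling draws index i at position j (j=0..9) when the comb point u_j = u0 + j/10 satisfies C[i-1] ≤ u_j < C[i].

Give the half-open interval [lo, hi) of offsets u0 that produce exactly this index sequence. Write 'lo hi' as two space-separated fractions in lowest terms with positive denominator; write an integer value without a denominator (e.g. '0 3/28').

C = [2/15, 8/45, 17/45, 7/15, 2/3, 31/45, 31/45, 37/45, 44/45, 1]
j=0 picked index 0: u0 ∈ [0, 2/15)
j=1 picked index 2: u0 ∈ [7/90, 5/18)
j=2 picked index 2: u0 ∈ [-1/45, 8/45)
j=3 picked index 3: u0 ∈ [7/90, 1/6)
j=4 picked index 4: u0 ∈ [1/15, 4/15)
j=5 picked index 4: u0 ∈ [-1/30, 1/6)
j=6 picked index 5: u0 ∈ [1/15, 4/45)
j=7 picked index 7: u0 ∈ [-1/90, 11/90)
j=8 picked index 8: u0 ∈ [1/45, 8/45)
j=9 picked index 9: u0 ∈ [7/90, 1/10)
intersection: [7/90, 4/45)

7/90 4/45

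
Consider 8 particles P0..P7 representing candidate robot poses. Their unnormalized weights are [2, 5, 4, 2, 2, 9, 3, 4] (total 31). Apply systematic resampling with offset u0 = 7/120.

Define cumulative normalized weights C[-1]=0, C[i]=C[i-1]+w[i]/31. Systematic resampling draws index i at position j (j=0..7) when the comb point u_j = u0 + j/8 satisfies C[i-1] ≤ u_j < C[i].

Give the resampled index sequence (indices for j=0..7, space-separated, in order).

0 1 2 4 5 5 6 7

C = [2/31, 7/31, 11/31, 13/31, 15/31, 24/31, 27/31, 1]
j=0: u_0=7/120 ∈ [0, 2/31) → index 0
j=1: u_1=11/60 ∈ [2/31, 7/31) → index 1
j=2: u_2=37/120 ∈ [7/31, 11/31) → index 2
j=3: u_3=13/30 ∈ [13/31, 15/31) → index 4
j=4: u_4=67/120 ∈ [15/31, 24/31) → index 5
j=5: u_5=41/60 ∈ [15/31, 24/31) → index 5
j=6: u_6=97/120 ∈ [24/31, 27/31) → index 6
j=7: u_7=14/15 ∈ [27/31, 1) → index 7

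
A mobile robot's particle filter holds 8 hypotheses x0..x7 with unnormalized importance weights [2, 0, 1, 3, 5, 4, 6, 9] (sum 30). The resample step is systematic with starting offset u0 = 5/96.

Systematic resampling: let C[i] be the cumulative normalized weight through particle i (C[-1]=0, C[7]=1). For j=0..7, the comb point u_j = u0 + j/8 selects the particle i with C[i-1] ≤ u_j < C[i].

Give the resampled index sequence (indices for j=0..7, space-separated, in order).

C = [1/15, 1/15, 1/10, 1/5, 11/30, 1/2, 7/10, 1]
j=0: u_0=5/96 ∈ [0, 1/15) → index 0
j=1: u_1=17/96 ∈ [1/10, 1/5) → index 3
j=2: u_2=29/96 ∈ [1/5, 11/30) → index 4
j=3: u_3=41/96 ∈ [11/30, 1/2) → index 5
j=4: u_4=53/96 ∈ [1/2, 7/10) → index 6
j=5: u_5=65/96 ∈ [1/2, 7/10) → index 6
j=6: u_6=77/96 ∈ [7/10, 1) → index 7
j=7: u_7=89/96 ∈ [7/10, 1) → index 7

0 3 4 5 6 6 7 7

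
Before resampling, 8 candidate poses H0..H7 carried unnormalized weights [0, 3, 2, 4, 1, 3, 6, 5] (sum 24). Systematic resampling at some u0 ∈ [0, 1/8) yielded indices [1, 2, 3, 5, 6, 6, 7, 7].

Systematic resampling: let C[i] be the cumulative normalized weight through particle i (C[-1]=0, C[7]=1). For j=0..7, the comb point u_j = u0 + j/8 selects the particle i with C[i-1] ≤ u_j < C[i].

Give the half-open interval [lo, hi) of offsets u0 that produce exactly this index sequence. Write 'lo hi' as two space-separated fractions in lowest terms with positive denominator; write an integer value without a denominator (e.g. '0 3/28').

1/24 1/12

C = [0, 1/8, 5/24, 3/8, 5/12, 13/24, 19/24, 1]
j=0 picked index 1: u0 ∈ [0, 1/8)
j=1 picked index 2: u0 ∈ [0, 1/12)
j=2 picked index 3: u0 ∈ [-1/24, 1/8)
j=3 picked index 5: u0 ∈ [1/24, 1/6)
j=4 picked index 6: u0 ∈ [1/24, 7/24)
j=5 picked index 6: u0 ∈ [-1/12, 1/6)
j=6 picked index 7: u0 ∈ [1/24, 1/4)
j=7 picked index 7: u0 ∈ [-1/12, 1/8)
intersection: [1/24, 1/12)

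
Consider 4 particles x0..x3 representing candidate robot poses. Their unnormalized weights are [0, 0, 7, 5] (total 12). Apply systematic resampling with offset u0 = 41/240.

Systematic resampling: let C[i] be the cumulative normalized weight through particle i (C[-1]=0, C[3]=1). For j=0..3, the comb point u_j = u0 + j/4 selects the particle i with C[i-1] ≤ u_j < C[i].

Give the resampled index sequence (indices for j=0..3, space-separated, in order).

2 2 3 3

C = [0, 0, 7/12, 1]
j=0: u_0=41/240 ∈ [0, 7/12) → index 2
j=1: u_1=101/240 ∈ [0, 7/12) → index 2
j=2: u_2=161/240 ∈ [7/12, 1) → index 3
j=3: u_3=221/240 ∈ [7/12, 1) → index 3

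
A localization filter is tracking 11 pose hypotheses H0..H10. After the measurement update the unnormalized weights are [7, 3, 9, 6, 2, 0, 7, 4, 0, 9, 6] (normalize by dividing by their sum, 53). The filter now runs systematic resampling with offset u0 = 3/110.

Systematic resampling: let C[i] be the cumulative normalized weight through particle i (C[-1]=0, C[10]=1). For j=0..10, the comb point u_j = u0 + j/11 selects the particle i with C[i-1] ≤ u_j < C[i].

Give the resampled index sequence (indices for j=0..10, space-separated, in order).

0 0 2 2 3 4 6 7 9 9 10

C = [7/53, 10/53, 19/53, 25/53, 27/53, 27/53, 34/53, 38/53, 38/53, 47/53, 1]
j=0: u_0=3/110 ∈ [0, 7/53) → index 0
j=1: u_1=13/110 ∈ [0, 7/53) → index 0
j=2: u_2=23/110 ∈ [10/53, 19/53) → index 2
j=3: u_3=3/10 ∈ [10/53, 19/53) → index 2
j=4: u_4=43/110 ∈ [19/53, 25/53) → index 3
j=5: u_5=53/110 ∈ [25/53, 27/53) → index 4
j=6: u_6=63/110 ∈ [27/53, 34/53) → index 6
j=7: u_7=73/110 ∈ [34/53, 38/53) → index 7
j=8: u_8=83/110 ∈ [38/53, 47/53) → index 9
j=9: u_9=93/110 ∈ [38/53, 47/53) → index 9
j=10: u_10=103/110 ∈ [47/53, 1) → index 10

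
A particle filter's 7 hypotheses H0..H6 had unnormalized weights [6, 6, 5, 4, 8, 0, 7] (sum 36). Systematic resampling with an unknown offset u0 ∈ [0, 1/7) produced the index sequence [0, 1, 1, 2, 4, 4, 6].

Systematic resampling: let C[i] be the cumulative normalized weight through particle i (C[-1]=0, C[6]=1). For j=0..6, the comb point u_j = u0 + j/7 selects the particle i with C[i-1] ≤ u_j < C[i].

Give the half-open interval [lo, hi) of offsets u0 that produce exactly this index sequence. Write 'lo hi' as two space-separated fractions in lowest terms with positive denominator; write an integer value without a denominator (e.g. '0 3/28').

C = [1/6, 1/3, 17/36, 7/12, 29/36, 29/36, 1]
j=0 picked index 0: u0 ∈ [0, 1/6)
j=1 picked index 1: u0 ∈ [1/42, 4/21)
j=2 picked index 1: u0 ∈ [-5/42, 1/21)
j=3 picked index 2: u0 ∈ [-2/21, 11/252)
j=4 picked index 4: u0 ∈ [1/84, 59/252)
j=5 picked index 4: u0 ∈ [-11/84, 23/252)
j=6 picked index 6: u0 ∈ [-13/252, 1/7)
intersection: [1/42, 11/252)

1/42 11/252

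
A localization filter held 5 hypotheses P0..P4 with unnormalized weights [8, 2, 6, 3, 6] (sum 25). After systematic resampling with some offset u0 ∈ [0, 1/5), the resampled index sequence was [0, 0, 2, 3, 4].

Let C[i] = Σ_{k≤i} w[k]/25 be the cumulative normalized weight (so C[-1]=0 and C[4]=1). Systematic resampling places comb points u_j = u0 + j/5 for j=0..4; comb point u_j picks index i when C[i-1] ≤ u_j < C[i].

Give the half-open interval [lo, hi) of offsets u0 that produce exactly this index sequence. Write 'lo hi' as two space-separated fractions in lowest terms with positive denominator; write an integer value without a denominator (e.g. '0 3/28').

1/25 3/25

C = [8/25, 2/5, 16/25, 19/25, 1]
j=0 picked index 0: u0 ∈ [0, 8/25)
j=1 picked index 0: u0 ∈ [-1/5, 3/25)
j=2 picked index 2: u0 ∈ [0, 6/25)
j=3 picked index 3: u0 ∈ [1/25, 4/25)
j=4 picked index 4: u0 ∈ [-1/25, 1/5)
intersection: [1/25, 3/25)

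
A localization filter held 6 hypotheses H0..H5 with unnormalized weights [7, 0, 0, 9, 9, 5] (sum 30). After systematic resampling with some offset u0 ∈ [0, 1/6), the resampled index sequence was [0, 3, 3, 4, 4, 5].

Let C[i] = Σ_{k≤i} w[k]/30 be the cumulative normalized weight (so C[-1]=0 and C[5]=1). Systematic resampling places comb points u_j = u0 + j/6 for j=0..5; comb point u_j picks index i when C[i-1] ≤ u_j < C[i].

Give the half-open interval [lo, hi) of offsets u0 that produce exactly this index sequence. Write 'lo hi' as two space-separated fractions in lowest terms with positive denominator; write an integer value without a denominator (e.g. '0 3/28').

1/15 1/6

C = [7/30, 7/30, 7/30, 8/15, 5/6, 1]
j=0 picked index 0: u0 ∈ [0, 7/30)
j=1 picked index 3: u0 ∈ [1/15, 11/30)
j=2 picked index 3: u0 ∈ [-1/10, 1/5)
j=3 picked index 4: u0 ∈ [1/30, 1/3)
j=4 picked index 4: u0 ∈ [-2/15, 1/6)
j=5 picked index 5: u0 ∈ [0, 1/6)
intersection: [1/15, 1/6)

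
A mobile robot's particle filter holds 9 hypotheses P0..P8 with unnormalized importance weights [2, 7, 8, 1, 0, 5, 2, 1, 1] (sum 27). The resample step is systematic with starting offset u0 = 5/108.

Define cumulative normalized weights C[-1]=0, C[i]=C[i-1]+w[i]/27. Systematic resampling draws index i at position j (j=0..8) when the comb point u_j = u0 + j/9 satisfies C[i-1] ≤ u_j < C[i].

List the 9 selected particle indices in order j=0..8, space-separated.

0 1 1 2 2 2 5 5 7

C = [2/27, 1/3, 17/27, 2/3, 2/3, 23/27, 25/27, 26/27, 1]
j=0: u_0=5/108 ∈ [0, 2/27) → index 0
j=1: u_1=17/108 ∈ [2/27, 1/3) → index 1
j=2: u_2=29/108 ∈ [2/27, 1/3) → index 1
j=3: u_3=41/108 ∈ [1/3, 17/27) → index 2
j=4: u_4=53/108 ∈ [1/3, 17/27) → index 2
j=5: u_5=65/108 ∈ [1/3, 17/27) → index 2
j=6: u_6=77/108 ∈ [2/3, 23/27) → index 5
j=7: u_7=89/108 ∈ [2/3, 23/27) → index 5
j=8: u_8=101/108 ∈ [25/27, 26/27) → index 7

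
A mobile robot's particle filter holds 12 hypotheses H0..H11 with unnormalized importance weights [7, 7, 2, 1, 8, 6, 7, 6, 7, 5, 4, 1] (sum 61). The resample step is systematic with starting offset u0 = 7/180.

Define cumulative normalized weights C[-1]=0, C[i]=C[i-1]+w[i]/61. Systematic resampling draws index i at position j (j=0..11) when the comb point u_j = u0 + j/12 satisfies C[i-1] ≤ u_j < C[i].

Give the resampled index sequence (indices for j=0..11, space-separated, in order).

0 1 1 4 4 5 6 6 7 8 9 10

C = [7/61, 14/61, 16/61, 17/61, 25/61, 31/61, 38/61, 44/61, 51/61, 56/61, 60/61, 1]
j=0: u_0=7/180 ∈ [0, 7/61) → index 0
j=1: u_1=11/90 ∈ [7/61, 14/61) → index 1
j=2: u_2=37/180 ∈ [7/61, 14/61) → index 1
j=3: u_3=13/45 ∈ [17/61, 25/61) → index 4
j=4: u_4=67/180 ∈ [17/61, 25/61) → index 4
j=5: u_5=41/90 ∈ [25/61, 31/61) → index 5
j=6: u_6=97/180 ∈ [31/61, 38/61) → index 6
j=7: u_7=28/45 ∈ [31/61, 38/61) → index 6
j=8: u_8=127/180 ∈ [38/61, 44/61) → index 7
j=9: u_9=71/90 ∈ [44/61, 51/61) → index 8
j=10: u_10=157/180 ∈ [51/61, 56/61) → index 9
j=11: u_11=43/45 ∈ [56/61, 60/61) → index 10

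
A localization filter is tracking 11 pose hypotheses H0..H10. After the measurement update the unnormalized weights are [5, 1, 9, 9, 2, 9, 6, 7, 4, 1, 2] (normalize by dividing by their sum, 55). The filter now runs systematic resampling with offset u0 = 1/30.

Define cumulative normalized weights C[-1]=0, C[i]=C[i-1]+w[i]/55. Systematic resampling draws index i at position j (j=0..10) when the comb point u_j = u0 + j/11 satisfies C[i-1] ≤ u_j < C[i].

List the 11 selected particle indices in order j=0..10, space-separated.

0 2 2 3 3 5 5 6 7 7 8

C = [1/11, 6/55, 3/11, 24/55, 26/55, 7/11, 41/55, 48/55, 52/55, 53/55, 1]
j=0: u_0=1/30 ∈ [0, 1/11) → index 0
j=1: u_1=41/330 ∈ [6/55, 3/11) → index 2
j=2: u_2=71/330 ∈ [6/55, 3/11) → index 2
j=3: u_3=101/330 ∈ [3/11, 24/55) → index 3
j=4: u_4=131/330 ∈ [3/11, 24/55) → index 3
j=5: u_5=161/330 ∈ [26/55, 7/11) → index 5
j=6: u_6=191/330 ∈ [26/55, 7/11) → index 5
j=7: u_7=221/330 ∈ [7/11, 41/55) → index 6
j=8: u_8=251/330 ∈ [41/55, 48/55) → index 7
j=9: u_9=281/330 ∈ [41/55, 48/55) → index 7
j=10: u_10=311/330 ∈ [48/55, 52/55) → index 8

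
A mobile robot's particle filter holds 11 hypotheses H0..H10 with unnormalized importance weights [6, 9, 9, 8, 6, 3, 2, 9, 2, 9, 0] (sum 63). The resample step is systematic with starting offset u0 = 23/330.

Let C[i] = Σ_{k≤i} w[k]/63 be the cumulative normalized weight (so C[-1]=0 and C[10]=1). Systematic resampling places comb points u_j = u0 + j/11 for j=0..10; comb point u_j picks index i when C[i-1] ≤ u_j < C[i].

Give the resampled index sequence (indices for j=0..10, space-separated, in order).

0 1 2 2 3 4 5 7 7 9 9

C = [2/21, 5/21, 8/21, 32/63, 38/63, 41/63, 43/63, 52/63, 6/7, 1, 1]
j=0: u_0=23/330 ∈ [0, 2/21) → index 0
j=1: u_1=53/330 ∈ [2/21, 5/21) → index 1
j=2: u_2=83/330 ∈ [5/21, 8/21) → index 2
j=3: u_3=113/330 ∈ [5/21, 8/21) → index 2
j=4: u_4=13/30 ∈ [8/21, 32/63) → index 3
j=5: u_5=173/330 ∈ [32/63, 38/63) → index 4
j=6: u_6=203/330 ∈ [38/63, 41/63) → index 5
j=7: u_7=233/330 ∈ [43/63, 52/63) → index 7
j=8: u_8=263/330 ∈ [43/63, 52/63) → index 7
j=9: u_9=293/330 ∈ [6/7, 1) → index 9
j=10: u_10=323/330 ∈ [6/7, 1) → index 9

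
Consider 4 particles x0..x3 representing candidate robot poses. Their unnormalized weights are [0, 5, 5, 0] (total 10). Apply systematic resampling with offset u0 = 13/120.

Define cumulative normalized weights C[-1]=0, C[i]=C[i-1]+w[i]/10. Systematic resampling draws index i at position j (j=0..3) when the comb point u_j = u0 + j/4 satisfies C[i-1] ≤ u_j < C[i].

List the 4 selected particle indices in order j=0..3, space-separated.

1 1 2 2

C = [0, 1/2, 1, 1]
j=0: u_0=13/120 ∈ [0, 1/2) → index 1
j=1: u_1=43/120 ∈ [0, 1/2) → index 1
j=2: u_2=73/120 ∈ [1/2, 1) → index 2
j=3: u_3=103/120 ∈ [1/2, 1) → index 2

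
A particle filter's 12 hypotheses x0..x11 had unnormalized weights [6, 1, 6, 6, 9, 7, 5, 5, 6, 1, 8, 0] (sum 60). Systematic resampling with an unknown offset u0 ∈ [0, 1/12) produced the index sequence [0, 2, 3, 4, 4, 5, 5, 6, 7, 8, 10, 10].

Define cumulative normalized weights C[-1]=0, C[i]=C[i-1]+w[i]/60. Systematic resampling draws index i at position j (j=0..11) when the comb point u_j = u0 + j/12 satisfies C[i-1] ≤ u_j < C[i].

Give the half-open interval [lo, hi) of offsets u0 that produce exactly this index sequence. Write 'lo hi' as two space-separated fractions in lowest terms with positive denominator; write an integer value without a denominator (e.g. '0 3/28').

1/15 1/12

C = [1/10, 7/60, 13/60, 19/60, 7/15, 7/12, 2/3, 3/4, 17/20, 13/15, 1, 1]
j=0 picked index 0: u0 ∈ [0, 1/10)
j=1 picked index 2: u0 ∈ [1/30, 2/15)
j=2 picked index 3: u0 ∈ [1/20, 3/20)
j=3 picked index 4: u0 ∈ [1/15, 13/60)
j=4 picked index 4: u0 ∈ [-1/60, 2/15)
j=5 picked index 5: u0 ∈ [1/20, 1/6)
j=6 picked index 5: u0 ∈ [-1/30, 1/12)
j=7 picked index 6: u0 ∈ [0, 1/12)
j=8 picked index 7: u0 ∈ [0, 1/12)
j=9 picked index 8: u0 ∈ [0, 1/10)
j=10 picked index 10: u0 ∈ [1/30, 1/6)
j=11 picked index 10: u0 ∈ [-1/20, 1/12)
intersection: [1/15, 1/12)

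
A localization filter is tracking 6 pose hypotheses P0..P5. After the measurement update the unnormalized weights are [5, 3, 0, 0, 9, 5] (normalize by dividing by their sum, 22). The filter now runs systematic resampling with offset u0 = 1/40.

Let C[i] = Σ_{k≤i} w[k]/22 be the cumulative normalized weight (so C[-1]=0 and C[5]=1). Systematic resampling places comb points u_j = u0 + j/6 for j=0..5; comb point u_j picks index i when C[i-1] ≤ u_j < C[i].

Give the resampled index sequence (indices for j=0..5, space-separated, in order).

C = [5/22, 4/11, 4/11, 4/11, 17/22, 1]
j=0: u_0=1/40 ∈ [0, 5/22) → index 0
j=1: u_1=23/120 ∈ [0, 5/22) → index 0
j=2: u_2=43/120 ∈ [5/22, 4/11) → index 1
j=3: u_3=21/40 ∈ [4/11, 17/22) → index 4
j=4: u_4=83/120 ∈ [4/11, 17/22) → index 4
j=5: u_5=103/120 ∈ [17/22, 1) → index 5

0 0 1 4 4 5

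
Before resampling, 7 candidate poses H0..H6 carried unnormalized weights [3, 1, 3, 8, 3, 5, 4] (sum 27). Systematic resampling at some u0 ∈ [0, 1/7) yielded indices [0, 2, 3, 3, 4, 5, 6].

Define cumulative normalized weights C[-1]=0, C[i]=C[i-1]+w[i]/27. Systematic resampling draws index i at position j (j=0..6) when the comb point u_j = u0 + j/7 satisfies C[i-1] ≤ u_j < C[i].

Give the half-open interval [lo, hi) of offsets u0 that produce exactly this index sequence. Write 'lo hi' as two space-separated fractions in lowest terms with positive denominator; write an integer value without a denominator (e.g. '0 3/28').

1/189 2/21

C = [1/9, 4/27, 7/27, 5/9, 2/3, 23/27, 1]
j=0 picked index 0: u0 ∈ [0, 1/9)
j=1 picked index 2: u0 ∈ [1/189, 22/189)
j=2 picked index 3: u0 ∈ [-5/189, 17/63)
j=3 picked index 3: u0 ∈ [-32/189, 8/63)
j=4 picked index 4: u0 ∈ [-1/63, 2/21)
j=5 picked index 5: u0 ∈ [-1/21, 26/189)
j=6 picked index 6: u0 ∈ [-1/189, 1/7)
intersection: [1/189, 2/21)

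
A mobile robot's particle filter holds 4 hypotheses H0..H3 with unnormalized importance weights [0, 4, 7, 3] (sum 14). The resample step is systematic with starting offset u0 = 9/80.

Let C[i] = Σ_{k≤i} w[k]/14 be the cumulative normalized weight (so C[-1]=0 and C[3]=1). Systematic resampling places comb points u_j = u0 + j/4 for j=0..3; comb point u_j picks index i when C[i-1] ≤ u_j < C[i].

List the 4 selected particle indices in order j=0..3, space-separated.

C = [0, 2/7, 11/14, 1]
j=0: u_0=9/80 ∈ [0, 2/7) → index 1
j=1: u_1=29/80 ∈ [2/7, 11/14) → index 2
j=2: u_2=49/80 ∈ [2/7, 11/14) → index 2
j=3: u_3=69/80 ∈ [11/14, 1) → index 3

1 2 2 3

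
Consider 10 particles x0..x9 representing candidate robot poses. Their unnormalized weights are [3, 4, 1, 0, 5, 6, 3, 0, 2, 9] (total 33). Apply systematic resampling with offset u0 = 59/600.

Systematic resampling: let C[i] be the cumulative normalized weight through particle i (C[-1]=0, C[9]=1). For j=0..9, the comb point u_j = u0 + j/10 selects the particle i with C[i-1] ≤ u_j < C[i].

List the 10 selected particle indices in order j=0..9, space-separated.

C = [1/11, 7/33, 8/33, 8/33, 13/33, 19/33, 2/3, 2/3, 8/11, 1]
j=0: u_0=59/600 ∈ [1/11, 7/33) → index 1
j=1: u_1=119/600 ∈ [1/11, 7/33) → index 1
j=2: u_2=179/600 ∈ [8/33, 13/33) → index 4
j=3: u_3=239/600 ∈ [13/33, 19/33) → index 5
j=4: u_4=299/600 ∈ [13/33, 19/33) → index 5
j=5: u_5=359/600 ∈ [19/33, 2/3) → index 6
j=6: u_6=419/600 ∈ [2/3, 8/11) → index 8
j=7: u_7=479/600 ∈ [8/11, 1) → index 9
j=8: u_8=539/600 ∈ [8/11, 1) → index 9
j=9: u_9=599/600 ∈ [8/11, 1) → index 9

1 1 4 5 5 6 8 9 9 9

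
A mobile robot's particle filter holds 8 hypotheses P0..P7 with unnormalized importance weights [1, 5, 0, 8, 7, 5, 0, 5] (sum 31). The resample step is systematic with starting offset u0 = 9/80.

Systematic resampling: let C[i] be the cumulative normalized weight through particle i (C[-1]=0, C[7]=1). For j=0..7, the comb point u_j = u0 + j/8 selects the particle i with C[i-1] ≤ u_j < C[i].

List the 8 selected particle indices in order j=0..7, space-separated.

C = [1/31, 6/31, 6/31, 14/31, 21/31, 26/31, 26/31, 1]
j=0: u_0=9/80 ∈ [1/31, 6/31) → index 1
j=1: u_1=19/80 ∈ [6/31, 14/31) → index 3
j=2: u_2=29/80 ∈ [6/31, 14/31) → index 3
j=3: u_3=39/80 ∈ [14/31, 21/31) → index 4
j=4: u_4=49/80 ∈ [14/31, 21/31) → index 4
j=5: u_5=59/80 ∈ [21/31, 26/31) → index 5
j=6: u_6=69/80 ∈ [26/31, 1) → index 7
j=7: u_7=79/80 ∈ [26/31, 1) → index 7

1 3 3 4 4 5 7 7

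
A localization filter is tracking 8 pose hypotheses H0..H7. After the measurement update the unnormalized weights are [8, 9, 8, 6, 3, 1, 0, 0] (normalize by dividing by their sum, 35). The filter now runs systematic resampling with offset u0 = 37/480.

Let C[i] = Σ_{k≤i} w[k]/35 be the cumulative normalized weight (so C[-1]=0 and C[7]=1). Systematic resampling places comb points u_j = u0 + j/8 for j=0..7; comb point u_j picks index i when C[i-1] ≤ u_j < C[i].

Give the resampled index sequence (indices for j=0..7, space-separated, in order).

0 0 1 1 2 2 3 4

C = [8/35, 17/35, 5/7, 31/35, 34/35, 1, 1, 1]
j=0: u_0=37/480 ∈ [0, 8/35) → index 0
j=1: u_1=97/480 ∈ [0, 8/35) → index 0
j=2: u_2=157/480 ∈ [8/35, 17/35) → index 1
j=3: u_3=217/480 ∈ [8/35, 17/35) → index 1
j=4: u_4=277/480 ∈ [17/35, 5/7) → index 2
j=5: u_5=337/480 ∈ [17/35, 5/7) → index 2
j=6: u_6=397/480 ∈ [5/7, 31/35) → index 3
j=7: u_7=457/480 ∈ [31/35, 34/35) → index 4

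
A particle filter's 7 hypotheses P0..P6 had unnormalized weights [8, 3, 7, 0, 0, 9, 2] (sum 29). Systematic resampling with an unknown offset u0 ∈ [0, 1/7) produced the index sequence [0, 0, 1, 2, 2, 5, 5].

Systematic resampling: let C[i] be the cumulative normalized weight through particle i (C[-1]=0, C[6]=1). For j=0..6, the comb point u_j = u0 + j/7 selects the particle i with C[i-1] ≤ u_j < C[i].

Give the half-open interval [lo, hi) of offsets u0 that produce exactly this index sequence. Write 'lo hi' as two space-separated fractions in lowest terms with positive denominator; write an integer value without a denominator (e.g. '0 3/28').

0 10/203

C = [8/29, 11/29, 18/29, 18/29, 18/29, 27/29, 1]
j=0 picked index 0: u0 ∈ [0, 8/29)
j=1 picked index 0: u0 ∈ [-1/7, 27/203)
j=2 picked index 1: u0 ∈ [-2/203, 19/203)
j=3 picked index 2: u0 ∈ [-10/203, 39/203)
j=4 picked index 2: u0 ∈ [-39/203, 10/203)
j=5 picked index 5: u0 ∈ [-19/203, 44/203)
j=6 picked index 5: u0 ∈ [-48/203, 15/203)
intersection: [0, 10/203)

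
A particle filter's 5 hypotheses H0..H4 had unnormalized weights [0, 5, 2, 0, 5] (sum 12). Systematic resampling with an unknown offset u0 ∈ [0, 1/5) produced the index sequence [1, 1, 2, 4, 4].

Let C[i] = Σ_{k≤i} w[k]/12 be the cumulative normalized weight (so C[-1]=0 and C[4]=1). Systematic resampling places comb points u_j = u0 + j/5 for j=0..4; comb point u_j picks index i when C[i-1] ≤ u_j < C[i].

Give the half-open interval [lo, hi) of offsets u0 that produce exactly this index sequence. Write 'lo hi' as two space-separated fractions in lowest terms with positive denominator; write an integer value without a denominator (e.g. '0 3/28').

1/60 11/60

C = [0, 5/12, 7/12, 7/12, 1]
j=0 picked index 1: u0 ∈ [0, 5/12)
j=1 picked index 1: u0 ∈ [-1/5, 13/60)
j=2 picked index 2: u0 ∈ [1/60, 11/60)
j=3 picked index 4: u0 ∈ [-1/60, 2/5)
j=4 picked index 4: u0 ∈ [-13/60, 1/5)
intersection: [1/60, 11/60)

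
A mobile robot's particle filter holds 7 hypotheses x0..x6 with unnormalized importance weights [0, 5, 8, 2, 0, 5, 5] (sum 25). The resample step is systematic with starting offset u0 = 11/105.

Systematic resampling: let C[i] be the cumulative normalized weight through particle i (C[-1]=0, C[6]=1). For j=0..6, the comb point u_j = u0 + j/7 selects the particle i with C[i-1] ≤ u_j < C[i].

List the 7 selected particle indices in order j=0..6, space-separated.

1 2 2 3 5 6 6

C = [0, 1/5, 13/25, 3/5, 3/5, 4/5, 1]
j=0: u_0=11/105 ∈ [0, 1/5) → index 1
j=1: u_1=26/105 ∈ [1/5, 13/25) → index 2
j=2: u_2=41/105 ∈ [1/5, 13/25) → index 2
j=3: u_3=8/15 ∈ [13/25, 3/5) → index 3
j=4: u_4=71/105 ∈ [3/5, 4/5) → index 5
j=5: u_5=86/105 ∈ [4/5, 1) → index 6
j=6: u_6=101/105 ∈ [4/5, 1) → index 6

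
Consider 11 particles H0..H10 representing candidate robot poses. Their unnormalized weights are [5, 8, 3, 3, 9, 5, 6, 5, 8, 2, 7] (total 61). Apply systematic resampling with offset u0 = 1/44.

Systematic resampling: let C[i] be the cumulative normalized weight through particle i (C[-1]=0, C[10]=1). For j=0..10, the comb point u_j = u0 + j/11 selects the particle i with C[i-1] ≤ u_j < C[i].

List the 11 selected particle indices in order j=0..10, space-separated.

C = [5/61, 13/61, 16/61, 19/61, 28/61, 33/61, 39/61, 44/61, 52/61, 54/61, 1]
j=0: u_0=1/44 ∈ [0, 5/61) → index 0
j=1: u_1=5/44 ∈ [5/61, 13/61) → index 1
j=2: u_2=9/44 ∈ [5/61, 13/61) → index 1
j=3: u_3=13/44 ∈ [16/61, 19/61) → index 3
j=4: u_4=17/44 ∈ [19/61, 28/61) → index 4
j=5: u_5=21/44 ∈ [28/61, 33/61) → index 5
j=6: u_6=25/44 ∈ [33/61, 39/61) → index 6
j=7: u_7=29/44 ∈ [39/61, 44/61) → index 7
j=8: u_8=3/4 ∈ [44/61, 52/61) → index 8
j=9: u_9=37/44 ∈ [44/61, 52/61) → index 8
j=10: u_10=41/44 ∈ [54/61, 1) → index 10

0 1 1 3 4 5 6 7 8 8 10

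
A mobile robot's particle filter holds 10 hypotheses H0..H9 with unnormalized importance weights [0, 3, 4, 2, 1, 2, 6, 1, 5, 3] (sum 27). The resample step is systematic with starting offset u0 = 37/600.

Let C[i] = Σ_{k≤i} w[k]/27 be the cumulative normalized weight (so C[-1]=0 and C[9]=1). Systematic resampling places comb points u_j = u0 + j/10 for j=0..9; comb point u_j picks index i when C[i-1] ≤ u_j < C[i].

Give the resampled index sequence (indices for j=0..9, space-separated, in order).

1 2 3 4 6 6 6 8 8 9

C = [0, 1/9, 7/27, 1/3, 10/27, 4/9, 2/3, 19/27, 8/9, 1]
j=0: u_0=37/600 ∈ [0, 1/9) → index 1
j=1: u_1=97/600 ∈ [1/9, 7/27) → index 2
j=2: u_2=157/600 ∈ [7/27, 1/3) → index 3
j=3: u_3=217/600 ∈ [1/3, 10/27) → index 4
j=4: u_4=277/600 ∈ [4/9, 2/3) → index 6
j=5: u_5=337/600 ∈ [4/9, 2/3) → index 6
j=6: u_6=397/600 ∈ [4/9, 2/3) → index 6
j=7: u_7=457/600 ∈ [19/27, 8/9) → index 8
j=8: u_8=517/600 ∈ [19/27, 8/9) → index 8
j=9: u_9=577/600 ∈ [8/9, 1) → index 9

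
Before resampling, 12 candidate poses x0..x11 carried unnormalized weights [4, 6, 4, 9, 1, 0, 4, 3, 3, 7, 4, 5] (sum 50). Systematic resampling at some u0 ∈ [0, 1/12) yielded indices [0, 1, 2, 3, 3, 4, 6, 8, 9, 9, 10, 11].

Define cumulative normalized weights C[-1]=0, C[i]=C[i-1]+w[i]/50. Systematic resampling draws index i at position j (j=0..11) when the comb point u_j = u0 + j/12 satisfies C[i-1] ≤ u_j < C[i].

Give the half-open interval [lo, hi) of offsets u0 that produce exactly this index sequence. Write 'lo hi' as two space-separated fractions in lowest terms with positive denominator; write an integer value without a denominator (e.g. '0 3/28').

13/300 3/50

C = [2/25, 1/5, 7/25, 23/50, 12/25, 12/25, 14/25, 31/50, 17/25, 41/50, 9/10, 1]
j=0 picked index 0: u0 ∈ [0, 2/25)
j=1 picked index 1: u0 ∈ [-1/300, 7/60)
j=2 picked index 2: u0 ∈ [1/30, 17/150)
j=3 picked index 3: u0 ∈ [3/100, 21/100)
j=4 picked index 3: u0 ∈ [-4/75, 19/150)
j=5 picked index 4: u0 ∈ [13/300, 19/300)
j=6 picked index 6: u0 ∈ [-1/50, 3/50)
j=7 picked index 8: u0 ∈ [11/300, 29/300)
j=8 picked index 9: u0 ∈ [1/75, 23/150)
j=9 picked index 9: u0 ∈ [-7/100, 7/100)
j=10 picked index 10: u0 ∈ [-1/75, 1/15)
j=11 picked index 11: u0 ∈ [-1/60, 1/12)
intersection: [13/300, 3/50)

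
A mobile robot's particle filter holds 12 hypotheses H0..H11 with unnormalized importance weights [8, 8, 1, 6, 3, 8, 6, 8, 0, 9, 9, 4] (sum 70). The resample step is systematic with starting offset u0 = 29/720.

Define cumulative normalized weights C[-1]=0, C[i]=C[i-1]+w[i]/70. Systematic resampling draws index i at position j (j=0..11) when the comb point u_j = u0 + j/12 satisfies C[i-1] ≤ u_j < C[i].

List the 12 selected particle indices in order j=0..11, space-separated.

C = [4/35, 8/35, 17/70, 23/70, 13/35, 17/35, 4/7, 24/35, 24/35, 57/70, 33/35, 1]
j=0: u_0=29/720 ∈ [0, 4/35) → index 0
j=1: u_1=89/720 ∈ [4/35, 8/35) → index 1
j=2: u_2=149/720 ∈ [4/35, 8/35) → index 1
j=3: u_3=209/720 ∈ [17/70, 23/70) → index 3
j=4: u_4=269/720 ∈ [13/35, 17/35) → index 5
j=5: u_5=329/720 ∈ [13/35, 17/35) → index 5
j=6: u_6=389/720 ∈ [17/35, 4/7) → index 6
j=7: u_7=449/720 ∈ [4/7, 24/35) → index 7
j=8: u_8=509/720 ∈ [24/35, 57/70) → index 9
j=9: u_9=569/720 ∈ [24/35, 57/70) → index 9
j=10: u_10=629/720 ∈ [57/70, 33/35) → index 10
j=11: u_11=689/720 ∈ [33/35, 1) → index 11

0 1 1 3 5 5 6 7 9 9 10 11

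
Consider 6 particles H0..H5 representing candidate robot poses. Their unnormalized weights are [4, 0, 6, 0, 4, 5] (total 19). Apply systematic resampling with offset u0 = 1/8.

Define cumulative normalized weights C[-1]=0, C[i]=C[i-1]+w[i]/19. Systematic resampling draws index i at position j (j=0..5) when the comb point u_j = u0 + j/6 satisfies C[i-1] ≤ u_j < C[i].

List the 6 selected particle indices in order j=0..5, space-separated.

C = [4/19, 4/19, 10/19, 10/19, 14/19, 1]
j=0: u_0=1/8 ∈ [0, 4/19) → index 0
j=1: u_1=7/24 ∈ [4/19, 10/19) → index 2
j=2: u_2=11/24 ∈ [4/19, 10/19) → index 2
j=3: u_3=5/8 ∈ [10/19, 14/19) → index 4
j=4: u_4=19/24 ∈ [14/19, 1) → index 5
j=5: u_5=23/24 ∈ [14/19, 1) → index 5

0 2 2 4 5 5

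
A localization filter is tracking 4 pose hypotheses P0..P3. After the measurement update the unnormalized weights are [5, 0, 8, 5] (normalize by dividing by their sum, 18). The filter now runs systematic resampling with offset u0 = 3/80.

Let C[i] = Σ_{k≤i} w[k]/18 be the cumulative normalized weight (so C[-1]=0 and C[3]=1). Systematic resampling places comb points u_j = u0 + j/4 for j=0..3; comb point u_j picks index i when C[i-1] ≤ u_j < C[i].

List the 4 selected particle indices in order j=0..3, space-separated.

0 2 2 3

C = [5/18, 5/18, 13/18, 1]
j=0: u_0=3/80 ∈ [0, 5/18) → index 0
j=1: u_1=23/80 ∈ [5/18, 13/18) → index 2
j=2: u_2=43/80 ∈ [5/18, 13/18) → index 2
j=3: u_3=63/80 ∈ [13/18, 1) → index 3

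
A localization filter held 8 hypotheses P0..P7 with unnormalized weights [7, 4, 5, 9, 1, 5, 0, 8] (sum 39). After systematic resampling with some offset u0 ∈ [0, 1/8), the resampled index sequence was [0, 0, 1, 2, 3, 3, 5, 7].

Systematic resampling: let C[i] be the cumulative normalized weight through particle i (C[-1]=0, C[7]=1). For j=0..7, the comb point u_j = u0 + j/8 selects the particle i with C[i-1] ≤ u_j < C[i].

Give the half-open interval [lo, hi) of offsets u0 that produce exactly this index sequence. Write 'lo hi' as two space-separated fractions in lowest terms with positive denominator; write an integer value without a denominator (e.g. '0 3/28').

C = [7/39, 11/39, 16/39, 25/39, 2/3, 31/39, 31/39, 1]
j=0 picked index 0: u0 ∈ [0, 7/39)
j=1 picked index 0: u0 ∈ [-1/8, 17/312)
j=2 picked index 1: u0 ∈ [-11/156, 5/156)
j=3 picked index 2: u0 ∈ [-29/312, 11/312)
j=4 picked index 3: u0 ∈ [-7/78, 11/78)
j=5 picked index 3: u0 ∈ [-67/312, 5/312)
j=6 picked index 5: u0 ∈ [-1/12, 7/156)
j=7 picked index 7: u0 ∈ [-25/312, 1/8)
intersection: [0, 5/312)

0 5/312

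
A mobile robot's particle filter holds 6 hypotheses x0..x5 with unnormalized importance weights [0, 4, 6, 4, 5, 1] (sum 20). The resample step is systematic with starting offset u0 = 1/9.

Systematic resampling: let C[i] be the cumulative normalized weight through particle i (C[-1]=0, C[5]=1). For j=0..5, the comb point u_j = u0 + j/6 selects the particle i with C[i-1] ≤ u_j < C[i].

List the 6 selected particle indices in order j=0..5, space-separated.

1 2 2 3 4 4

C = [0, 1/5, 1/2, 7/10, 19/20, 1]
j=0: u_0=1/9 ∈ [0, 1/5) → index 1
j=1: u_1=5/18 ∈ [1/5, 1/2) → index 2
j=2: u_2=4/9 ∈ [1/5, 1/2) → index 2
j=3: u_3=11/18 ∈ [1/2, 7/10) → index 3
j=4: u_4=7/9 ∈ [7/10, 19/20) → index 4
j=5: u_5=17/18 ∈ [7/10, 19/20) → index 4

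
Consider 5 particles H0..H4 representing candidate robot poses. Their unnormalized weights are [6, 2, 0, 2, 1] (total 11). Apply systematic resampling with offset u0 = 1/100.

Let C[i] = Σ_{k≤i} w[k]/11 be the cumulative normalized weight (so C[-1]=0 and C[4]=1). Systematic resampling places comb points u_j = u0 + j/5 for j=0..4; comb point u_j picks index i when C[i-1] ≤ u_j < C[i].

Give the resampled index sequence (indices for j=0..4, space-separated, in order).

0 0 0 1 3

C = [6/11, 8/11, 8/11, 10/11, 1]
j=0: u_0=1/100 ∈ [0, 6/11) → index 0
j=1: u_1=21/100 ∈ [0, 6/11) → index 0
j=2: u_2=41/100 ∈ [0, 6/11) → index 0
j=3: u_3=61/100 ∈ [6/11, 8/11) → index 1
j=4: u_4=81/100 ∈ [8/11, 10/11) → index 3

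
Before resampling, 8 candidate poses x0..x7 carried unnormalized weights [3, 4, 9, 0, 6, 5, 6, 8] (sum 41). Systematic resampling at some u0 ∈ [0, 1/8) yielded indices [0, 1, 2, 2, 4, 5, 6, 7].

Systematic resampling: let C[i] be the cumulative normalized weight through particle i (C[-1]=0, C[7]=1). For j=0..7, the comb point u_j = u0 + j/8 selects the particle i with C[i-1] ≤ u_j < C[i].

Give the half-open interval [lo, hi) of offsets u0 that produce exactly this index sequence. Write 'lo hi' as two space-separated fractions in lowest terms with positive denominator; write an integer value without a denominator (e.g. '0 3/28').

0 5/328

C = [3/41, 7/41, 16/41, 16/41, 22/41, 27/41, 33/41, 1]
j=0 picked index 0: u0 ∈ [0, 3/41)
j=1 picked index 1: u0 ∈ [-17/328, 15/328)
j=2 picked index 2: u0 ∈ [-13/164, 23/164)
j=3 picked index 2: u0 ∈ [-67/328, 5/328)
j=4 picked index 4: u0 ∈ [-9/82, 3/82)
j=5 picked index 5: u0 ∈ [-29/328, 11/328)
j=6 picked index 6: u0 ∈ [-15/164, 9/164)
j=7 picked index 7: u0 ∈ [-23/328, 1/8)
intersection: [0, 5/328)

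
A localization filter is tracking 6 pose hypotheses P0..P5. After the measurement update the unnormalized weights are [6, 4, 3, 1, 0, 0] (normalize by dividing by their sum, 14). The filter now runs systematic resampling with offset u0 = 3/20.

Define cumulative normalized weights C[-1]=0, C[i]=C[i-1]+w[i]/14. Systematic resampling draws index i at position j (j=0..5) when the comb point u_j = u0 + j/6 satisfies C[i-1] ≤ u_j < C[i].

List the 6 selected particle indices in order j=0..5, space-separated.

C = [3/7, 5/7, 13/14, 1, 1, 1]
j=0: u_0=3/20 ∈ [0, 3/7) → index 0
j=1: u_1=19/60 ∈ [0, 3/7) → index 0
j=2: u_2=29/60 ∈ [3/7, 5/7) → index 1
j=3: u_3=13/20 ∈ [3/7, 5/7) → index 1
j=4: u_4=49/60 ∈ [5/7, 13/14) → index 2
j=5: u_5=59/60 ∈ [13/14, 1) → index 3

0 0 1 1 2 3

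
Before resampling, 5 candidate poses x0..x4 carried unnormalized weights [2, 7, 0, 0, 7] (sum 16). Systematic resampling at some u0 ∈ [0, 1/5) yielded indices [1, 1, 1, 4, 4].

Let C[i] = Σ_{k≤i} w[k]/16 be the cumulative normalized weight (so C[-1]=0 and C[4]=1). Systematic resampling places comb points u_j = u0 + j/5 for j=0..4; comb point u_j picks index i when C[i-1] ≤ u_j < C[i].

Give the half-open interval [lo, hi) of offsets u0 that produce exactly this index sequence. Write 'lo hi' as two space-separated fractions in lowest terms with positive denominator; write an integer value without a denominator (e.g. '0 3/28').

1/8 13/80

C = [1/8, 9/16, 9/16, 9/16, 1]
j=0 picked index 1: u0 ∈ [1/8, 9/16)
j=1 picked index 1: u0 ∈ [-3/40, 29/80)
j=2 picked index 1: u0 ∈ [-11/40, 13/80)
j=3 picked index 4: u0 ∈ [-3/80, 2/5)
j=4 picked index 4: u0 ∈ [-19/80, 1/5)
intersection: [1/8, 13/80)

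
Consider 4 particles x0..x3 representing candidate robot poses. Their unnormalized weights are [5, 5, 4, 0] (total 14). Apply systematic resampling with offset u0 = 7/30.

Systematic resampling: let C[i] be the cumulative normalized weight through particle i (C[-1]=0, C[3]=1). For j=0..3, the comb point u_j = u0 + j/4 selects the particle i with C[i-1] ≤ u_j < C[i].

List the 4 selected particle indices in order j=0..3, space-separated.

0 1 2 2

C = [5/14, 5/7, 1, 1]
j=0: u_0=7/30 ∈ [0, 5/14) → index 0
j=1: u_1=29/60 ∈ [5/14, 5/7) → index 1
j=2: u_2=11/15 ∈ [5/7, 1) → index 2
j=3: u_3=59/60 ∈ [5/7, 1) → index 2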